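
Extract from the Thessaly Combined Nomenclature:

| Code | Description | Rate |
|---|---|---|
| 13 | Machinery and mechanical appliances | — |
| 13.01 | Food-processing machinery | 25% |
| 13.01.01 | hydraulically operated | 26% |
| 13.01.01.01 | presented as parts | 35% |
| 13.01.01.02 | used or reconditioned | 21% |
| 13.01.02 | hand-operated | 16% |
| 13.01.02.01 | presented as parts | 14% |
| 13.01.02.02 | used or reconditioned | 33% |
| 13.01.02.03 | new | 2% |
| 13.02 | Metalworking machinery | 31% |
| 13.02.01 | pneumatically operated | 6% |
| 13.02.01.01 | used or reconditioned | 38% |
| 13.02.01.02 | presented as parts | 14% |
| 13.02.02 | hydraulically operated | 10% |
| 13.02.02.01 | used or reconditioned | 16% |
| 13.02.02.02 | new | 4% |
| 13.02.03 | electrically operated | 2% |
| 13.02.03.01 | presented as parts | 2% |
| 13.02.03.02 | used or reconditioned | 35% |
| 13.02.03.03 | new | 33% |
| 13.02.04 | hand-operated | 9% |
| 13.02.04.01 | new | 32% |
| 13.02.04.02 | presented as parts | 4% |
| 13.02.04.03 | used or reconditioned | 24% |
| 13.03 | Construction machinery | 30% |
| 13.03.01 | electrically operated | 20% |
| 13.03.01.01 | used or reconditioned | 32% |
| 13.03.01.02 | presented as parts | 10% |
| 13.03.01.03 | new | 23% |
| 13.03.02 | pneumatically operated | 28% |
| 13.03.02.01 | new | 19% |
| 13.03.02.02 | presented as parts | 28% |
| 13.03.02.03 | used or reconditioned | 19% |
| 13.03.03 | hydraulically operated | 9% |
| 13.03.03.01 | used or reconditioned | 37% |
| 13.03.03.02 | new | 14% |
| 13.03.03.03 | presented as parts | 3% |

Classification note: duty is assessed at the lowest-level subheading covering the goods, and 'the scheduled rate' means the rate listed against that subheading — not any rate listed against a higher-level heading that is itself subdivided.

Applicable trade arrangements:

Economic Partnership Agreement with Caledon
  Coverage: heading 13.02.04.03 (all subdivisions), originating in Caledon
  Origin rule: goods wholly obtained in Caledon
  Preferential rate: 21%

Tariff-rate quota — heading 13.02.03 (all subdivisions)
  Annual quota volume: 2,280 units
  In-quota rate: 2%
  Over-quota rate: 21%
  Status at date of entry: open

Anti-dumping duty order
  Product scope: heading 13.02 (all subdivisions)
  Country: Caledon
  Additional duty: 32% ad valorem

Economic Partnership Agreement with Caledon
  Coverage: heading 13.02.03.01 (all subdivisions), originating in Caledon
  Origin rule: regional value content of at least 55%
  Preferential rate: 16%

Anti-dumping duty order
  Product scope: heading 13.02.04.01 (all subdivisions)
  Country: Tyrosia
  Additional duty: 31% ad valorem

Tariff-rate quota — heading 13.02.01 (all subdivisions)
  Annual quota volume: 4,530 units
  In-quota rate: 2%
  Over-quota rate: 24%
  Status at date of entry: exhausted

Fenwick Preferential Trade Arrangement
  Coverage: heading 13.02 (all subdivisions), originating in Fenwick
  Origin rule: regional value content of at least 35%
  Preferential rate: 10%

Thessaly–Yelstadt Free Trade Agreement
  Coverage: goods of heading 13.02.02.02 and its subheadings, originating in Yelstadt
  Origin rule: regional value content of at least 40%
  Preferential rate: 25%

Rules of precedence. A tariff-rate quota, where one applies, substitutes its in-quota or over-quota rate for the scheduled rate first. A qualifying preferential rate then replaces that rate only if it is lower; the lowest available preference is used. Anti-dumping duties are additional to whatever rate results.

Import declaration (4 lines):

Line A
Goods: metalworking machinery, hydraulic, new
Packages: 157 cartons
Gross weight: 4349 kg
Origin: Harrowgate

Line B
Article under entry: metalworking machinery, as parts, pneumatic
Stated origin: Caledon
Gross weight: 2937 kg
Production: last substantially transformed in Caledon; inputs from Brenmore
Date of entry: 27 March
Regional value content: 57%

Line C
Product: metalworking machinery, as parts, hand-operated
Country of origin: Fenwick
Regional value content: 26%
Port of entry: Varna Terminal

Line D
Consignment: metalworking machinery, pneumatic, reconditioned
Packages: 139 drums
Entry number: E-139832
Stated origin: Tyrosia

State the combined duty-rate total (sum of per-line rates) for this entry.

Line A: metalworking → 13.02; hydraulic → 13.02.02; new → 13.02.02.02. Scheduled 4%. No special measure applies. → 4%.
Line B: metalworking → 13.02; pneumatic → 13.02.01; as parts → 13.02.01.02. Scheduled 14%. quota on 13.02.01 exhausted → over-quota 24%; Caledon agreement on 13.02.04.03: 13.02.01.02 not covered; Caledon agreement on 13.02.03.01: 13.02.01.02 not covered; anti-dumping (Caledon, 13.02): +32%; total 24% + 32% = 56%. → 56%.
Line C: metalworking → 13.02; hand-operated → 13.02.04; as parts → 13.02.04.02. Scheduled 4%. Fenwick agreement on 13.02: RVC < 35%. → 4%.
Line D: metalworking → 13.02; pneumatic → 13.02.01; reconditioned → 13.02.01.01. Scheduled 38%. quota on 13.02.01 exhausted → over-quota 24%. → 24%.
Sum: 4% + 56% + 4% + 24% = 88%.

88%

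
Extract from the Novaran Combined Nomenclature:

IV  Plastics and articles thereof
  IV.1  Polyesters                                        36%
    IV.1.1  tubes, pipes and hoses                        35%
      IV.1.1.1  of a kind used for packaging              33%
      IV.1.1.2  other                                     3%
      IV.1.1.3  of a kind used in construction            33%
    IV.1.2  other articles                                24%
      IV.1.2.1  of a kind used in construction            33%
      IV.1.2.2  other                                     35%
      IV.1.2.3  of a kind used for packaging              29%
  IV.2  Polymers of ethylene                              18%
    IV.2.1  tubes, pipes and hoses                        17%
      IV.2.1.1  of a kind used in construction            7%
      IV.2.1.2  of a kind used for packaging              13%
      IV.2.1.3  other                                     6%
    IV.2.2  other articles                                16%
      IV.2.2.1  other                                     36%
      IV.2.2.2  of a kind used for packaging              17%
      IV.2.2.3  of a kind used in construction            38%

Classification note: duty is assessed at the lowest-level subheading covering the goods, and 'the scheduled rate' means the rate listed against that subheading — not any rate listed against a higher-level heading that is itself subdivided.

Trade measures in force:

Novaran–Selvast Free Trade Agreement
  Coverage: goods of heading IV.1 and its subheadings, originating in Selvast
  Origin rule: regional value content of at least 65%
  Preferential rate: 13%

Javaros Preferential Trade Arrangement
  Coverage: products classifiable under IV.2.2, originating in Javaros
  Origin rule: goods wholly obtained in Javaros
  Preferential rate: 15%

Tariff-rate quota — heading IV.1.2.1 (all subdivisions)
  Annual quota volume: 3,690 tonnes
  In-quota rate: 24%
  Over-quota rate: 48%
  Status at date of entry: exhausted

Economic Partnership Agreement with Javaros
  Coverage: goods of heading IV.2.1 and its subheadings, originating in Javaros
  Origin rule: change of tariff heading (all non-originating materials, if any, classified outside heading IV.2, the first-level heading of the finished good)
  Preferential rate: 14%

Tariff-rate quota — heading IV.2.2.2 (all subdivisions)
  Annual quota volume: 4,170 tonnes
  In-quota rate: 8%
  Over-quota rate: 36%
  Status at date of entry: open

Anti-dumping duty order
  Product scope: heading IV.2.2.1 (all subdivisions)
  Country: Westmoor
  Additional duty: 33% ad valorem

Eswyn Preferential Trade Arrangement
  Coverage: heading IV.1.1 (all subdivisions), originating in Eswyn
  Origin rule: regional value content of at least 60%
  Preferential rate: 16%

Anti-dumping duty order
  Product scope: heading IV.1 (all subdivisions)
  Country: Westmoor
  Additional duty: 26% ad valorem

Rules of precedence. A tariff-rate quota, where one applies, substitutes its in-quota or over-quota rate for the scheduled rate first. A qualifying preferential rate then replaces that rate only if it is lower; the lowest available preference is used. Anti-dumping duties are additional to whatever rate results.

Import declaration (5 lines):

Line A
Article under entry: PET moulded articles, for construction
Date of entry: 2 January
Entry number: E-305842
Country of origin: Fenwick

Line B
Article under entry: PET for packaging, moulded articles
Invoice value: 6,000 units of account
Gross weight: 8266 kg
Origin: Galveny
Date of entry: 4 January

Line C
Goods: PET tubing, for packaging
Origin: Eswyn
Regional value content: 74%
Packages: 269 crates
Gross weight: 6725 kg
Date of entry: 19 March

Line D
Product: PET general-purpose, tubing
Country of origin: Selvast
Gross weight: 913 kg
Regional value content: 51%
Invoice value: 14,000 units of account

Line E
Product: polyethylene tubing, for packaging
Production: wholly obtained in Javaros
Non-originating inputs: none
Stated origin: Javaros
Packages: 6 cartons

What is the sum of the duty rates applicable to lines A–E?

Line A: PET → IV.1; moulded articles → IV.1.2; for construction → IV.1.2.1. Scheduled 33%. quota on IV.1.2.1 exhausted → over-quota 48%. → 48%.
Line B: PET → IV.1; moulded articles → IV.1.2; for packaging → IV.1.2.3. Scheduled 29%. No special measure applies. → 29%.
Line C: PET → IV.1; tubing → IV.1.1; for packaging → IV.1.1.1. Scheduled 33%. Eswyn agreement on IV.1.1: RVC ≥ 60% → 16% available; preferential 16%. → 16%.
Line D: PET → IV.1; tubing → IV.1.1; general-purpose → IV.1.1.2. Scheduled 3%. Selvast agreement on IV.1: RVC < 65%. → 3%.
Line E: polyethylene → IV.2; tubing → IV.2.1; for packaging → IV.2.1.2. Scheduled 13%. Javaros agreement on IV.2.2: IV.2.1.2 not covered; Javaros agreement on IV.2.1: CTH met → 14% available; preference 14% not lower than 13% → no reduction. → 13%.
Sum: 48% + 29% + 16% + 3% + 13% = 109%.

109%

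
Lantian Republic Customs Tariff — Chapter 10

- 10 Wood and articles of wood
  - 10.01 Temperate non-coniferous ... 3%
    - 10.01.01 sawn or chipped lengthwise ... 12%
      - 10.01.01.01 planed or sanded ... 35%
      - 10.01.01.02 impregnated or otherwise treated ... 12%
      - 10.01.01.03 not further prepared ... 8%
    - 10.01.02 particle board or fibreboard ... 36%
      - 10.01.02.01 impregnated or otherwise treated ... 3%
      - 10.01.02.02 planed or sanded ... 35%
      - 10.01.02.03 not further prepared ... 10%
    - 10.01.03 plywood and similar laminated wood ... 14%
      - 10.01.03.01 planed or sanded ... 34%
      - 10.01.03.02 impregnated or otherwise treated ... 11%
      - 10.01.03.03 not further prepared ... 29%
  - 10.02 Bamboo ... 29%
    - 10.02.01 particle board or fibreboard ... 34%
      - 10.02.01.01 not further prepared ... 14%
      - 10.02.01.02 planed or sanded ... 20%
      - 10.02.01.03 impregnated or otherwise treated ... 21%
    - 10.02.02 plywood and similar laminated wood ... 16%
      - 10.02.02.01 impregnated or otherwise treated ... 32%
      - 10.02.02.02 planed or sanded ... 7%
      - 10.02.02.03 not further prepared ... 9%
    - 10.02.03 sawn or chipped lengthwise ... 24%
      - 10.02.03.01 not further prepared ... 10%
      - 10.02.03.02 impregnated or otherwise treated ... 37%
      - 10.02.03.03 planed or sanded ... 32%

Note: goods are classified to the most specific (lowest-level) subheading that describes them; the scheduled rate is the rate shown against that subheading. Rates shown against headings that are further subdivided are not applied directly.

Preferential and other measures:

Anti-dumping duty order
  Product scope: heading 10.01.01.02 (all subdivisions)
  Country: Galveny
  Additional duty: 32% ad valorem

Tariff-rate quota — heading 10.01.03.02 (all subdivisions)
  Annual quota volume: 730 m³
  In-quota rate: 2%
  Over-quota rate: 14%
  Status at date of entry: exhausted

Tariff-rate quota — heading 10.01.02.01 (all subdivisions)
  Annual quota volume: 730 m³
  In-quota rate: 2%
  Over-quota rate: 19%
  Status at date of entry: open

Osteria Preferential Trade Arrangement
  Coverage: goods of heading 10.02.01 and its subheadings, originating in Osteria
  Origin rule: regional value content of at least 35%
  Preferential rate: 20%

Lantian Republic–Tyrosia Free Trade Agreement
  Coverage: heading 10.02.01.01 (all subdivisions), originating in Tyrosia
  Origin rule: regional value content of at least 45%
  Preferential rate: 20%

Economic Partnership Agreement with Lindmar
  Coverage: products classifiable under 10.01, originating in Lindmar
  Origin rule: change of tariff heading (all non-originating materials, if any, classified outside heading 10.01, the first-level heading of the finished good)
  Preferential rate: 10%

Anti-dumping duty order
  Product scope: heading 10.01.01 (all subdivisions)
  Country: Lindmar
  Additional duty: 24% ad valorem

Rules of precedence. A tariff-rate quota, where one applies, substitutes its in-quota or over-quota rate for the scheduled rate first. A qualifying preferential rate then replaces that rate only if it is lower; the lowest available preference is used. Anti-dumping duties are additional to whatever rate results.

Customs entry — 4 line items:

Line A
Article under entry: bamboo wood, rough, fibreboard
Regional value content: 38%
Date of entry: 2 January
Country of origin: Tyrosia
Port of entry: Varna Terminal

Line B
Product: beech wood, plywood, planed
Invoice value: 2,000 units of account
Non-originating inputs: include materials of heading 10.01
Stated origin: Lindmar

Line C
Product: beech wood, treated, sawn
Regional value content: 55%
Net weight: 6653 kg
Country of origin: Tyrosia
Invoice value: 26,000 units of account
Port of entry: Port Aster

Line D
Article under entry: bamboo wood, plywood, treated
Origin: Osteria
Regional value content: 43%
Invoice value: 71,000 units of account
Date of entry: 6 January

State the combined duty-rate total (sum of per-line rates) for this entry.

92%

Line A: bamboo → 10.02; fibreboard → 10.02.01; rough → 10.02.01.01. Scheduled 14%. Tyrosia agreement on 10.02.01.01: RVC < 45%. → 14%.
Line B: beech → 10.01; plywood → 10.01.03; planed → 10.01.03.01. Scheduled 34%. Lindmar agreement on 10.01: CTH not met. → 34%.
Line C: beech → 10.01; sawn → 10.01.01; treated → 10.01.01.02. Scheduled 12%. Tyrosia agreement on 10.02.01.01: 10.01.01.02 not covered. → 12%.
Line D: bamboo → 10.02; plywood → 10.02.02; treated → 10.02.02.01. Scheduled 32%. Osteria agreement on 10.02.01: 10.02.02.01 not covered. → 32%.
Sum: 14% + 34% + 12% + 32% = 92%.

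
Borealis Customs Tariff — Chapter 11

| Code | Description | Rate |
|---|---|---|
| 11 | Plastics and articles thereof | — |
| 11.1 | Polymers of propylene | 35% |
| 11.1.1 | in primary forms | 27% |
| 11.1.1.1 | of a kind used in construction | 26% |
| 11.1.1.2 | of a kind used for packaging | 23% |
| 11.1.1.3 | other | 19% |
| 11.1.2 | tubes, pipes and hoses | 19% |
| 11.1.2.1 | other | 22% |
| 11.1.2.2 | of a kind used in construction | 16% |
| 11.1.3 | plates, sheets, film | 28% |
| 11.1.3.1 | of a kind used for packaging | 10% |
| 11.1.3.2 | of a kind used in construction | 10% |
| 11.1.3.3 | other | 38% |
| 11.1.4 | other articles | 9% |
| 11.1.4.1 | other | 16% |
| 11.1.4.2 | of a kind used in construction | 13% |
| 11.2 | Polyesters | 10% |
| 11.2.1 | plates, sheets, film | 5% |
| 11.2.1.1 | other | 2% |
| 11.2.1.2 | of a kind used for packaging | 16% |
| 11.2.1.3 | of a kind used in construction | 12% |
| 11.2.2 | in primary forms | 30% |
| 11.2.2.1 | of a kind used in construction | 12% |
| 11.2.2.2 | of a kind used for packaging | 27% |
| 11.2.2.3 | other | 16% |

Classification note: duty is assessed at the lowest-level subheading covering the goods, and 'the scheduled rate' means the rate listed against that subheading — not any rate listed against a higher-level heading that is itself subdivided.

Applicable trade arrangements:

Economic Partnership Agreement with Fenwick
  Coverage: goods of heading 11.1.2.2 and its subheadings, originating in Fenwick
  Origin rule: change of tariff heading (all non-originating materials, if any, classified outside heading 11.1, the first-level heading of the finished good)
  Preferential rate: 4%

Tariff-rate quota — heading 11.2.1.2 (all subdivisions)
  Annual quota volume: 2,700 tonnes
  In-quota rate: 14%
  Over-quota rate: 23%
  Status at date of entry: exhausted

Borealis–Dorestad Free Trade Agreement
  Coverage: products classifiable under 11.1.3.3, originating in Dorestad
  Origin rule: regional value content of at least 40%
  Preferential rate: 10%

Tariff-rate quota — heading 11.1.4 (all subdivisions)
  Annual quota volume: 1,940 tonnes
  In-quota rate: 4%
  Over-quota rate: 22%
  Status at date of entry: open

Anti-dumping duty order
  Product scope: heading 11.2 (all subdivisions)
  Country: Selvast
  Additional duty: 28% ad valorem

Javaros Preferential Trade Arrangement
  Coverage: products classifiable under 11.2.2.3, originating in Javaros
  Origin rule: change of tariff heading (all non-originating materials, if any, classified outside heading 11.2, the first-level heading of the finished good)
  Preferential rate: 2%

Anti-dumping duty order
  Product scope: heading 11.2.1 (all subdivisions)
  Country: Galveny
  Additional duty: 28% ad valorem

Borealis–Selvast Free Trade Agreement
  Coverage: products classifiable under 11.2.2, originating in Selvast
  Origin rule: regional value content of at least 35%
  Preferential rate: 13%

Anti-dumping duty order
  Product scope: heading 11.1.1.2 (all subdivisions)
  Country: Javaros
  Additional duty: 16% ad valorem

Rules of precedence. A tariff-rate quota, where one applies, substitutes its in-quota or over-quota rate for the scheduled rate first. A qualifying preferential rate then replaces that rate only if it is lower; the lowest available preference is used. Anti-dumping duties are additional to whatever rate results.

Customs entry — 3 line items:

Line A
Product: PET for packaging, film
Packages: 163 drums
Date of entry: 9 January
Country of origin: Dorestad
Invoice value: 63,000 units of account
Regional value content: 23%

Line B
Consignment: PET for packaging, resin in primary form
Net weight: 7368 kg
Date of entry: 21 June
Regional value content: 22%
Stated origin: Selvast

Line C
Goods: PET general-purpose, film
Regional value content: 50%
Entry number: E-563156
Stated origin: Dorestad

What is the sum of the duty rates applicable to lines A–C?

80%

Line A: PET → 11.2; film → 11.2.1; for packaging → 11.2.1.2. Scheduled 16%. quota on 11.2.1.2 exhausted → over-quota 23%; Dorestad agreement on 11.1.3.3: 11.2.1.2 not covered. → 23%.
Line B: PET → 11.2; resin in primary form → 11.2.2; for packaging → 11.2.2.2. Scheduled 27%. Selvast agreement on 11.2.2: RVC < 35%; anti-dumping (Selvast, 11.2): +28%; total 27% + 28% = 55%. → 55%.
Line C: PET → 11.2; film → 11.2.1; general-purpose → 11.2.1.1. Scheduled 2%. Dorestad agreement on 11.1.3.3: 11.2.1.1 not covered. → 2%.
Sum: 23% + 55% + 2% = 80%.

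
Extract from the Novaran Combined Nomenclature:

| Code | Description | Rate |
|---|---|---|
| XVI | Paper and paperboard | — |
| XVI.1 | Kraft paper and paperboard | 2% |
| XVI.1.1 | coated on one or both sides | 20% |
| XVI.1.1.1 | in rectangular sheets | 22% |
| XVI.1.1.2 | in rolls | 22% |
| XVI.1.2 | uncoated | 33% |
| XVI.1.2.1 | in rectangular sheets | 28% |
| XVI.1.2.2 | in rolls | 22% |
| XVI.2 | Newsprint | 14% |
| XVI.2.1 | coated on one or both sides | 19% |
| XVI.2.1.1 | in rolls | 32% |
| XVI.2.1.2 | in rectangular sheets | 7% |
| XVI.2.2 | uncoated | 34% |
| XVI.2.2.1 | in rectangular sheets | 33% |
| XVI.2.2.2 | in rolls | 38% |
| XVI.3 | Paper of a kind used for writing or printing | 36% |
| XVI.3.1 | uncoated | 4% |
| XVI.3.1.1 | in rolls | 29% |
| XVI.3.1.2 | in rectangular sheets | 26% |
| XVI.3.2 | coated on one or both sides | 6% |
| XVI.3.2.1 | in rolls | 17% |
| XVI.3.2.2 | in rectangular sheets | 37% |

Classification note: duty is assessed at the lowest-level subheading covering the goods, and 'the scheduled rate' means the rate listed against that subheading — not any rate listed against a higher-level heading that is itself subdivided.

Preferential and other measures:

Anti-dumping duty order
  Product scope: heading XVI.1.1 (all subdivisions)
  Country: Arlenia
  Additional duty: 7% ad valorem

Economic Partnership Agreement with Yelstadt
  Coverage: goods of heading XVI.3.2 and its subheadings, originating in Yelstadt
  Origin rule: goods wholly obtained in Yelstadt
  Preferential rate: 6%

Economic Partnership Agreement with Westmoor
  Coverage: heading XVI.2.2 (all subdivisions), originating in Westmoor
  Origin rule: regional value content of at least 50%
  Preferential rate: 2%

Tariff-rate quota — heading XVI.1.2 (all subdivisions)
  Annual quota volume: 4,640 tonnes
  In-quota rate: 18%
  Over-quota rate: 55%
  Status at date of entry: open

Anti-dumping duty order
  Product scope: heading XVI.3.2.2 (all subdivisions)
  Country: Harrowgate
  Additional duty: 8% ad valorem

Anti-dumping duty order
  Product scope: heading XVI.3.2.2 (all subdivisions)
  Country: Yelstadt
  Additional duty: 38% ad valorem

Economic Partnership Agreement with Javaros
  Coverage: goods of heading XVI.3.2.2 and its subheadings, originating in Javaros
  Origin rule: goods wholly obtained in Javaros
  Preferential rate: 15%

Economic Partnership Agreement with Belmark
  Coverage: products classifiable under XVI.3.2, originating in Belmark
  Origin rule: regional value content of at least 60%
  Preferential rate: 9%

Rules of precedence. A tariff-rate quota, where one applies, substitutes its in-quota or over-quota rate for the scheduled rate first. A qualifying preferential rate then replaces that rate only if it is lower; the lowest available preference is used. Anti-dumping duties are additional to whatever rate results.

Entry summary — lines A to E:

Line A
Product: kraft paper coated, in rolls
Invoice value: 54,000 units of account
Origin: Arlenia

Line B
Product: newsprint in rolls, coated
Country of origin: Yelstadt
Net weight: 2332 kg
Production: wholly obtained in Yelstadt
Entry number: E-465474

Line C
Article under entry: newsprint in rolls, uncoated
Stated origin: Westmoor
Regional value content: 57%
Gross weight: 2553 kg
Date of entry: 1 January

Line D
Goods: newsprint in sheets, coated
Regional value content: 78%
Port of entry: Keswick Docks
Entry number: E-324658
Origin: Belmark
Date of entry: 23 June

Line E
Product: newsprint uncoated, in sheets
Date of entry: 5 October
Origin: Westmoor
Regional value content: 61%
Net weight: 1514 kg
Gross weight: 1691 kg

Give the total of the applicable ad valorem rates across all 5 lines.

72%

Line A: kraft paper → XVI.1; coated → XVI.1.1; in rolls → XVI.1.1.2. Scheduled 22%. anti-dumping (Arlenia, XVI.1.1): +7%; total 22% + 7% = 29%. → 29%.
Line B: newsprint → XVI.2; coated → XVI.2.1; in rolls → XVI.2.1.1. Scheduled 32%. Yelstadt agreement on XVI.3.2: XVI.2.1.1 not covered. → 32%.
Line C: newsprint → XVI.2; uncoated → XVI.2.2; in rolls → XVI.2.2.2. Scheduled 38%. Westmoor agreement on XVI.2.2: RVC ≥ 50% → 2% available; preferential 2%. → 2%.
Line D: newsprint → XVI.2; coated → XVI.2.1; in sheets → XVI.2.1.2. Scheduled 7%. Belmark agreement on XVI.3.2: XVI.2.1.2 not covered. → 7%.
Line E: newsprint → XVI.2; uncoated → XVI.2.2; in sheets → XVI.2.2.1. Scheduled 33%. Westmoor agreement on XVI.2.2: RVC ≥ 50% → 2% available; preferential 2%. → 2%.
Sum: 29% + 32% + 2% + 7% + 2% = 72%.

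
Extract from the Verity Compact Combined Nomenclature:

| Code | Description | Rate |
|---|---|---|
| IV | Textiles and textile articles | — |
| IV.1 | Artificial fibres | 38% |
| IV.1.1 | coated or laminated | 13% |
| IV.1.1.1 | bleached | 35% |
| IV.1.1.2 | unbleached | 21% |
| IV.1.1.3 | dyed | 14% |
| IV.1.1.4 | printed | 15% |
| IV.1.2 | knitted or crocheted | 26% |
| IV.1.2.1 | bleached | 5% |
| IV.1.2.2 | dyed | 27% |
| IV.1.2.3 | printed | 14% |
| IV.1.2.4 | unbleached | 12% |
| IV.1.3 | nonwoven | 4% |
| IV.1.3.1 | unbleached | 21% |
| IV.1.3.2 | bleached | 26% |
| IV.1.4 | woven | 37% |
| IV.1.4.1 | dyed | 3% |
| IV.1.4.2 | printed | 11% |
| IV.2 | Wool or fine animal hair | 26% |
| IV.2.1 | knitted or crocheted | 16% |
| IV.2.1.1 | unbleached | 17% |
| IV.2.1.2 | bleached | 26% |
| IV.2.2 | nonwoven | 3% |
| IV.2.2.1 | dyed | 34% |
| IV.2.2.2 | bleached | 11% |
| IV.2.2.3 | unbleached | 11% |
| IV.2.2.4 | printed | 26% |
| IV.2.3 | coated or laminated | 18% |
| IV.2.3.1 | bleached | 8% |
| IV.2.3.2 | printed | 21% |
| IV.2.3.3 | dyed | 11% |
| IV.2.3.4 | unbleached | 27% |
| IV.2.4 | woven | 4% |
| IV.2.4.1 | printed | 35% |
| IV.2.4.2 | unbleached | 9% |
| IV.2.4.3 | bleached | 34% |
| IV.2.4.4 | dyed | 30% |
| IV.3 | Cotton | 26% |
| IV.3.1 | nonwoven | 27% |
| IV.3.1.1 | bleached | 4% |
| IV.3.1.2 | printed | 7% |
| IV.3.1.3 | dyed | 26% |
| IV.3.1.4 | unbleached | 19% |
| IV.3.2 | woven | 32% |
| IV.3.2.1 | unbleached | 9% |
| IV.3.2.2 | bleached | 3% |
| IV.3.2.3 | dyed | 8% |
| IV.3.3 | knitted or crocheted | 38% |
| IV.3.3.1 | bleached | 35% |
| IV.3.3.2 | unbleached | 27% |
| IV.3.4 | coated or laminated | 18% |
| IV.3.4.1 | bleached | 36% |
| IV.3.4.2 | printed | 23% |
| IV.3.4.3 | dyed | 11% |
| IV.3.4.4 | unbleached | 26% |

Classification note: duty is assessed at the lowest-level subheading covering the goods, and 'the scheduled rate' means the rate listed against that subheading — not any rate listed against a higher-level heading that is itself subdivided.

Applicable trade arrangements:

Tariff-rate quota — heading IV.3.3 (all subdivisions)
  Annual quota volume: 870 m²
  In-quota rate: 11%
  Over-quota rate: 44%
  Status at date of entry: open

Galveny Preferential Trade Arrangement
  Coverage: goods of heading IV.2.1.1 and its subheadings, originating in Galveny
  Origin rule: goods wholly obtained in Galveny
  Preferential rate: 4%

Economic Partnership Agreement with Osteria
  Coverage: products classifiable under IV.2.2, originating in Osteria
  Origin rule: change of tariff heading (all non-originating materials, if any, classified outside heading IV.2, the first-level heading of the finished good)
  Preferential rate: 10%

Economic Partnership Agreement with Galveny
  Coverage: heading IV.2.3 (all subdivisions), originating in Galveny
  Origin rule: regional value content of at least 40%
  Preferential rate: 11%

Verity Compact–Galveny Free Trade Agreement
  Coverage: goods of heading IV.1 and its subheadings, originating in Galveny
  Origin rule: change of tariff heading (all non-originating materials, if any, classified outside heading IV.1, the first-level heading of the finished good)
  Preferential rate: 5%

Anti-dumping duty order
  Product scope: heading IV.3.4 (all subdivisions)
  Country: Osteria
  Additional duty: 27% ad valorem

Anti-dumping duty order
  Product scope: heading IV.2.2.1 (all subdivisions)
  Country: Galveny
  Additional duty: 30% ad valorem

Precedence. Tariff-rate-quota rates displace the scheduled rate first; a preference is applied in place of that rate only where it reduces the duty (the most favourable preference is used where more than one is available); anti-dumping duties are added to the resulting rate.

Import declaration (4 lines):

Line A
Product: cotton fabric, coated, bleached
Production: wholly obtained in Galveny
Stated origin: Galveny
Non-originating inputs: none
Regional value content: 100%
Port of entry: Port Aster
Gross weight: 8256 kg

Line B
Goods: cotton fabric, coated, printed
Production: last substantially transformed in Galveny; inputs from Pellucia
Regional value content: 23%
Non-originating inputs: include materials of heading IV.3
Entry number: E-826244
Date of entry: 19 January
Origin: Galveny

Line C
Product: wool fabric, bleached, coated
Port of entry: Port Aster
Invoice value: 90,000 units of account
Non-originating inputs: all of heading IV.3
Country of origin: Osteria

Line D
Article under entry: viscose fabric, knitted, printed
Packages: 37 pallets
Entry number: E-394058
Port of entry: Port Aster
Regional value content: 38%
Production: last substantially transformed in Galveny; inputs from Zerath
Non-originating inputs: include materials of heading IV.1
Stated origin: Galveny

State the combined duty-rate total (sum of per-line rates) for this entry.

Line A: cotton → IV.3; coated → IV.3.4; bleached → IV.3.4.1. Scheduled 36%. Galveny agreement on IV.2.1.1: IV.3.4.1 not covered; Galveny agreement on IV.2.3: IV.3.4.1 not covered; Galveny agreement on IV.1: IV.3.4.1 not covered. → 36%.
Line B: cotton → IV.3; coated → IV.3.4; printed → IV.3.4.2. Scheduled 23%. Galveny agreement on IV.2.1.1: IV.3.4.2 not covered; Galveny agreement on IV.2.3: IV.3.4.2 not covered; Galveny agreement on IV.1: IV.3.4.2 not covered. → 23%.
Line C: wool → IV.2; coated → IV.2.3; bleached → IV.2.3.1. Scheduled 8%. Osteria agreement on IV.2.2: IV.2.3.1 not covered. → 8%.
Line D: viscose → IV.1; knitted → IV.1.2; printed → IV.1.2.3. Scheduled 14%. Galveny agreement on IV.2.1.1: IV.1.2.3 not covered; Galveny agreement on IV.2.3: IV.1.2.3 not covered; Galveny agreement on IV.1: CTH not met. → 14%.
Sum: 36% + 23% + 8% + 14% = 81%.

81%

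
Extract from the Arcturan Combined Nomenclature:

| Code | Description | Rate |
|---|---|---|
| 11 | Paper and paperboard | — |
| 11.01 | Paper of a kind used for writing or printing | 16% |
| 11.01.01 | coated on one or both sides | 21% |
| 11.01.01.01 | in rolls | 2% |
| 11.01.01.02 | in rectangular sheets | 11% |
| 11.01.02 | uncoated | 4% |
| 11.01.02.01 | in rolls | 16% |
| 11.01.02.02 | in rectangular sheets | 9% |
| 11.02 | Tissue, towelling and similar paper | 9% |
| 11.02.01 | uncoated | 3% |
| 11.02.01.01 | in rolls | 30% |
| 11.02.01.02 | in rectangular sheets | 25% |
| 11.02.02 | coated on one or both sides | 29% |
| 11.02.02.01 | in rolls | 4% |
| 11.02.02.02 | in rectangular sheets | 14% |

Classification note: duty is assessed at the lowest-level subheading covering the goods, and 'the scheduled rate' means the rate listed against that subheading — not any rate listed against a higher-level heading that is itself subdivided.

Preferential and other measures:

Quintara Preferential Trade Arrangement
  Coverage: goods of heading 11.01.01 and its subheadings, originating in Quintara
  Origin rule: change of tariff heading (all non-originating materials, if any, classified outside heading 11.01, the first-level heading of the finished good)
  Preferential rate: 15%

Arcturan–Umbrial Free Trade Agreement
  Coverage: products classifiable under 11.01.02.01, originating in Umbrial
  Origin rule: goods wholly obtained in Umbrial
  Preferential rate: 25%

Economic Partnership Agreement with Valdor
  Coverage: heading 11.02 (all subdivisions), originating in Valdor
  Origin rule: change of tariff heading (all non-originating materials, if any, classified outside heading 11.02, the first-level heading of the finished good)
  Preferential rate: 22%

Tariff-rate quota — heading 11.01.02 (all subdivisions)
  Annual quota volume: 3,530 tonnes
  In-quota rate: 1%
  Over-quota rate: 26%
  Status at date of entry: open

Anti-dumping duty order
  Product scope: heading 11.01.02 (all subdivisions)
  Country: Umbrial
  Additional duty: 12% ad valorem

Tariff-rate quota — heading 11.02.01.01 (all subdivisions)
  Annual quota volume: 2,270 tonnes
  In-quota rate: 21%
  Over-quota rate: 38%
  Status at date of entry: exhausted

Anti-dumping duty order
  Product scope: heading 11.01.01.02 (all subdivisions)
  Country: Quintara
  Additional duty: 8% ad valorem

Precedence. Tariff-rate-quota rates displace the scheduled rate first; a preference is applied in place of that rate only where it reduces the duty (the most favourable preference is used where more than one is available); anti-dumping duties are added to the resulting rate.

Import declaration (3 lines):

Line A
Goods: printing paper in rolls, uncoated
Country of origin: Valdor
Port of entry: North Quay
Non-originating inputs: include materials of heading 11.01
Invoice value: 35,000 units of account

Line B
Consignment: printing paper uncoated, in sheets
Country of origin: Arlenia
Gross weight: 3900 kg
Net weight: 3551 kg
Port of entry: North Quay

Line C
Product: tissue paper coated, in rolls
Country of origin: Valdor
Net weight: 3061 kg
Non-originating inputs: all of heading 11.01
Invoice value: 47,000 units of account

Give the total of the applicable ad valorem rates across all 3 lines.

6%

Line A: printing paper → 11.01; uncoated → 11.01.02; in rolls → 11.01.02.01. Scheduled 16%. quota on 11.01.02 open → in-quota 1%; Valdor agreement on 11.02: 11.01.02.01 not covered. → 1%.
Line B: printing paper → 11.01; uncoated → 11.01.02; in sheets → 11.01.02.02. Scheduled 9%. quota on 11.01.02 open → in-quota 1%. → 1%.
Line C: tissue paper → 11.02; coated → 11.02.02; in rolls → 11.02.02.01. Scheduled 4%. Valdor agreement on 11.02: CTH met → 22% available; preference 22% not lower than 4% → no reduction. → 4%.
Sum: 1% + 1% + 4% = 6%.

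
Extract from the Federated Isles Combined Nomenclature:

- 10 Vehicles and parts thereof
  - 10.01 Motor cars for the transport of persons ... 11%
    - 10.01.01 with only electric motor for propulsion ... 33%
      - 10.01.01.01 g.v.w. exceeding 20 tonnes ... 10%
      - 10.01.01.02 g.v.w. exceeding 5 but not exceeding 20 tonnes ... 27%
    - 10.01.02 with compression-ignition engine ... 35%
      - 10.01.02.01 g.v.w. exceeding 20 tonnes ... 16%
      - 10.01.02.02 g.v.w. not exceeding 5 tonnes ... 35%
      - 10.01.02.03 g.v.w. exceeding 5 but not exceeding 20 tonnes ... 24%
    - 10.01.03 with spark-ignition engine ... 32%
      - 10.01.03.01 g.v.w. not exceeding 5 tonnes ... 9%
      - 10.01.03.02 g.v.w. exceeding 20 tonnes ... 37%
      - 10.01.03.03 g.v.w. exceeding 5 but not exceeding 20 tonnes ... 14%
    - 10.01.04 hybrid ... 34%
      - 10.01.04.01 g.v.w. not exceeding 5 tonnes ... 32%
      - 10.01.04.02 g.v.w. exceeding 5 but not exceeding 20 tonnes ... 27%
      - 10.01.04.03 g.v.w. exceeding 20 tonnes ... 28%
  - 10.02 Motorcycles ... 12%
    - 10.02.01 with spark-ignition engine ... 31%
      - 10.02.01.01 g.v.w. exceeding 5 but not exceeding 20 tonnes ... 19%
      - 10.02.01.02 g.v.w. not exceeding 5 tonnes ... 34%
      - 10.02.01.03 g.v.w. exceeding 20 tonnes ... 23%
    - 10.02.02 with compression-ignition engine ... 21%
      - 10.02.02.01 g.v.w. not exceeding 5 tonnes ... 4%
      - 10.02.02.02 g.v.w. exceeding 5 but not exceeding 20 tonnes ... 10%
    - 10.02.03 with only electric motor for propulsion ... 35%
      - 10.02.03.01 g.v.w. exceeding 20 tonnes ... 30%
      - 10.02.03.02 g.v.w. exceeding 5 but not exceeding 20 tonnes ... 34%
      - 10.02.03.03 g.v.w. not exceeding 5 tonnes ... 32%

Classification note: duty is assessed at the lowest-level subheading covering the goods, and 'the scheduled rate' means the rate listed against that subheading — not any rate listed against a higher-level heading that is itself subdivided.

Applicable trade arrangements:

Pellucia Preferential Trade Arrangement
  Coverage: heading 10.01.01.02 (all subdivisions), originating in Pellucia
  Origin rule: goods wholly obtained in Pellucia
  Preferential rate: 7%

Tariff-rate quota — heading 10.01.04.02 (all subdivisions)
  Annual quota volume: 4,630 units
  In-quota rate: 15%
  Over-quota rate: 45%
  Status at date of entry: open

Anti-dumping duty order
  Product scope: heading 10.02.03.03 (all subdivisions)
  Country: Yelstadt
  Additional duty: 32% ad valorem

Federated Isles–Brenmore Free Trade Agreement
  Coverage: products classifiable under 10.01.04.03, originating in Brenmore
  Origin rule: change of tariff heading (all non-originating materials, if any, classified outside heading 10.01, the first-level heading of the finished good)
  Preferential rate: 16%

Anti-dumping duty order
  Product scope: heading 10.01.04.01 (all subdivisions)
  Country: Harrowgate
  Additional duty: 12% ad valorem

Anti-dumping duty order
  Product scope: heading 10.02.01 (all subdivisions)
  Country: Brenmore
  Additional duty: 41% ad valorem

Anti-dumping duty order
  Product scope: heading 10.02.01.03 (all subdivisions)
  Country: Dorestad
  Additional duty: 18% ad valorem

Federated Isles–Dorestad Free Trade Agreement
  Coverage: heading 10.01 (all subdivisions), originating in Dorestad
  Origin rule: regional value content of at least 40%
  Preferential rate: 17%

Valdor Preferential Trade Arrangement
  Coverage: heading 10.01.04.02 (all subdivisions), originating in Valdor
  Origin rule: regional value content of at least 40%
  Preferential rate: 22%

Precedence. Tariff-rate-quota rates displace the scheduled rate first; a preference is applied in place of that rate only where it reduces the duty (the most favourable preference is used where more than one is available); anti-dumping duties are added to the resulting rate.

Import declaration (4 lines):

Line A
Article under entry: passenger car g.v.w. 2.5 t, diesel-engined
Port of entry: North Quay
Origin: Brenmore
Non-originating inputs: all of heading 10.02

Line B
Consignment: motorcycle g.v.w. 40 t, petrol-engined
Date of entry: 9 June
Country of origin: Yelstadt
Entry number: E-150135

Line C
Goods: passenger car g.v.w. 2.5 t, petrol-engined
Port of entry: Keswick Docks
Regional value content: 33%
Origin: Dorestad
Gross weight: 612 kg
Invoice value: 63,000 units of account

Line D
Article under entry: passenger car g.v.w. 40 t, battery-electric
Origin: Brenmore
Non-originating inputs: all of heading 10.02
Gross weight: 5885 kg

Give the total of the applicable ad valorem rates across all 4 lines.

Line A: passenger car → 10.01; diesel-engined → 10.01.02; g.v.w. 2.5 t → 10.01.02.02. Scheduled 35%. Brenmore agreement on 10.01.04.03: 10.01.02.02 not covered. → 35%.
Line B: motorcycle → 10.02; petrol-engined → 10.02.01; g.v.w. 40 t → 10.02.01.03. Scheduled 23%. No special measure applies. → 23%.
Line C: passenger car → 10.01; petrol-engined → 10.01.03; g.v.w. 2.5 t → 10.01.03.01. Scheduled 9%. Dorestad agreement on 10.01: RVC < 40%. → 9%.
Line D: passenger car → 10.01; battery-electric → 10.01.01; g.v.w. 40 t → 10.01.01.01. Scheduled 10%. Brenmore agreement on 10.01.04.03: 10.01.01.01 not covered. → 10%.
Sum: 35% + 23% + 9% + 10% = 77%.

77%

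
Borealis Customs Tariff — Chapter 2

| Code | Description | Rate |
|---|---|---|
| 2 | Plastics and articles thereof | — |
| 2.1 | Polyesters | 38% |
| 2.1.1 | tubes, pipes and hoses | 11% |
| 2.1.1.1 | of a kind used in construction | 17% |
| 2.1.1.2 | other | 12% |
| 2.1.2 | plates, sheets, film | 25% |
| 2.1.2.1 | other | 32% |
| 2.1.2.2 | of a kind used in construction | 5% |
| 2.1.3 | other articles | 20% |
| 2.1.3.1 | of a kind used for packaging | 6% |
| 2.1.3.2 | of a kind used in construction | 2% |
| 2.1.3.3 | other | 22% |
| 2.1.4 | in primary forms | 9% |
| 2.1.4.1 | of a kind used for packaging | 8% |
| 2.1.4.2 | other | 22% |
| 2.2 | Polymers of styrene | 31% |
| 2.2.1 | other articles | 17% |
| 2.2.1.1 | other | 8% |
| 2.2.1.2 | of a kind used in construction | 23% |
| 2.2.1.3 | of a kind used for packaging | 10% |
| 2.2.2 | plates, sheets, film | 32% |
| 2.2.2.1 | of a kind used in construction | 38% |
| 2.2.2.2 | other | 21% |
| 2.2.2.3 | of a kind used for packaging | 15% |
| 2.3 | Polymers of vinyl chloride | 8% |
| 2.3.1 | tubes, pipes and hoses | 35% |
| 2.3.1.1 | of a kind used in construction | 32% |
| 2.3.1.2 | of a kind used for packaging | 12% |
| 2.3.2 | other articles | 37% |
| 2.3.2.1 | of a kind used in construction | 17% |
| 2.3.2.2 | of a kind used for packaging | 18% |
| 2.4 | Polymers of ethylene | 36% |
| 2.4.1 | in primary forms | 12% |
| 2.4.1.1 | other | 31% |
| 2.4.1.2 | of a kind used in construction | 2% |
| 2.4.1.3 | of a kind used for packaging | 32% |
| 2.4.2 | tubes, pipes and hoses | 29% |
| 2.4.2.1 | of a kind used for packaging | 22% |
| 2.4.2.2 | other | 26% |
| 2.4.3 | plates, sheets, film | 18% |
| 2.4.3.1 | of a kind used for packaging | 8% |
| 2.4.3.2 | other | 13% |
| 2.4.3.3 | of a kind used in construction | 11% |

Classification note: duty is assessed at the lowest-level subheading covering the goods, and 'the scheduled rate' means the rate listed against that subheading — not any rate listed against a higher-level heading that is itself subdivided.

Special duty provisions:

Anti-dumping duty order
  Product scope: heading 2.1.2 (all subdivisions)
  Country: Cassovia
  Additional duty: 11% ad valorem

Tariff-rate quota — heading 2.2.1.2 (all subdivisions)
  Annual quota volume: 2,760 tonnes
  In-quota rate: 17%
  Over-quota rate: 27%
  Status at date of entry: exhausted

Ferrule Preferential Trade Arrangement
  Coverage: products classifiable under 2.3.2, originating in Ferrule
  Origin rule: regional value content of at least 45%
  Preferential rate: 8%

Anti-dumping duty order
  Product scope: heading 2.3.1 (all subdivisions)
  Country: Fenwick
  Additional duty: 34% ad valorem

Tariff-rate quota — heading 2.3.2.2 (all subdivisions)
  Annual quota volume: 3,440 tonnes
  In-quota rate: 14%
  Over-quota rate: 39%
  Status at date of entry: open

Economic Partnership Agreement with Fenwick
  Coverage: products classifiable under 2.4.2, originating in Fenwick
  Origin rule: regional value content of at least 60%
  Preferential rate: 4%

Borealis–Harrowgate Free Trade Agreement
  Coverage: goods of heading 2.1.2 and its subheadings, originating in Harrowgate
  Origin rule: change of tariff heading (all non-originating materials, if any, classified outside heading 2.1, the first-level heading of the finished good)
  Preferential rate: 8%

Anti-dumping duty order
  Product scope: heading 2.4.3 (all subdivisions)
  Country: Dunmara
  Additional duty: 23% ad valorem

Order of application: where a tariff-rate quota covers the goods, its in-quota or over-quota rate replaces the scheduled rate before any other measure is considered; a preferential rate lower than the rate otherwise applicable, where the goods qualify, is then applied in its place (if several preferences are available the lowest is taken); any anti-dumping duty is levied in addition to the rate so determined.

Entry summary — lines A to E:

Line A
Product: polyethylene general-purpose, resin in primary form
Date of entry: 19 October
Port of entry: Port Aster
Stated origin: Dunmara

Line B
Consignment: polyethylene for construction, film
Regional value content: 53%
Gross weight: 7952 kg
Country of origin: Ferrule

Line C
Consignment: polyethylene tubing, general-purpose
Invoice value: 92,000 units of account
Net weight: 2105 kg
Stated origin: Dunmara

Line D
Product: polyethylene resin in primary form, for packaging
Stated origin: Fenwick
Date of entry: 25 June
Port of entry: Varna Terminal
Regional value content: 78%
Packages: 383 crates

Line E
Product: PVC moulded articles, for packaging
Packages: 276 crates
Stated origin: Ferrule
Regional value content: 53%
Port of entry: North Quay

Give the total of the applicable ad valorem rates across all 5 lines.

Line A: polyethylene → 2.4; resin in primary form → 2.4.1; general-purpose → 2.4.1.1. Scheduled 31%. No special measure applies. → 31%.
Line B: polyethylene → 2.4; film → 2.4.3; for construction → 2.4.3.3. Scheduled 11%. Ferrule agreement on 2.3.2: 2.4.3.3 not covered. → 11%.
Line C: polyethylene → 2.4; tubing → 2.4.2; general-purpose → 2.4.2.2. Scheduled 26%. No special measure applies. → 26%.
Line D: polyethylene → 2.4; resin in primary form → 2.4.1; for packaging → 2.4.1.3. Scheduled 32%. Fenwick agreement on 2.4.2: 2.4.1.3 not covered. → 32%.
Line E: PVC → 2.3; moulded articles → 2.3.2; for packaging → 2.3.2.2. Scheduled 18%. quota on 2.3.2.2 open → in-quota 14%; Ferrule agreement on 2.3.2: RVC ≥ 45% → 8% available; preferential 8%. → 8%.
Sum: 31% + 11% + 26% + 32% + 8% = 108%.

108%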